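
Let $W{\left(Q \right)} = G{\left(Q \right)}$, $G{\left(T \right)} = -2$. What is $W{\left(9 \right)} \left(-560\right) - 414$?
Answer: $706$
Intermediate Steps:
$W{\left(Q \right)} = -2$
$W{\left(9 \right)} \left(-560\right) - 414 = \left(-2\right) \left(-560\right) - 414 = 1120 - 414 = 706$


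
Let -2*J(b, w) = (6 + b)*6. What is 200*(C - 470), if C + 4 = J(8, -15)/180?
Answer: -284540/3 ≈ -94847.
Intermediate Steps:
J(b, w) = -18 - 3*b (J(b, w) = -(6 + b)*6/2 = -(36 + 6*b)/2 = -18 - 3*b)
C = -127/30 (C = -4 + (-18 - 3*8)/180 = -4 + (-18 - 24)*(1/180) = -4 - 42*1/180 = -4 - 7/30 = -127/30 ≈ -4.2333)
200*(C - 470) = 200*(-127/30 - 470) = 200*(-14227/30) = -284540/3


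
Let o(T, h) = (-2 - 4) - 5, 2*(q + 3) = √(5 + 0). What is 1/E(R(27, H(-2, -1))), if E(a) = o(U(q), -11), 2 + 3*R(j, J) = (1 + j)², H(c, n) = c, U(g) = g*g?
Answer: -1/11 ≈ -0.090909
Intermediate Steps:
q = -3 + √5/2 (q = -3 + √(5 + 0)/2 = -3 + √5/2 ≈ -1.8820)
U(g) = g²
o(T, h) = -11 (o(T, h) = -6 - 5 = -11)
R(j, J) = -⅔ + (1 + j)²/3
E(a) = -11
1/E(R(27, H(-2, -1))) = 1/(-11) = -1/11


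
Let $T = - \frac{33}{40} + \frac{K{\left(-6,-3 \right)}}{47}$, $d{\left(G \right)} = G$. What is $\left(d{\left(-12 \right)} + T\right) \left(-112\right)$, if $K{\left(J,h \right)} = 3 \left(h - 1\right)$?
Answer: $\frac{344274}{235} \approx 1465.0$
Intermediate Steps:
$K{\left(J,h \right)} = -3 + 3 h$ ($K{\left(J,h \right)} = 3 \left(-1 + h\right) = -3 + 3 h$)
$T = - \frac{2031}{1880}$ ($T = - \frac{33}{40} + \frac{-3 + 3 \left(-3\right)}{47} = \left(-33\right) \frac{1}{40} + \left(-3 - 9\right) \frac{1}{47} = - \frac{33}{40} - \frac{12}{47} = - \frac{2031}{1880} \approx -1.0803$)
$\left(d{\left(-12 \right)} + T\right) \left(-112\right) = \left(-12 - \frac{2031}{1880}\right) \left(-112\right) = \left(- \frac{24591}{1880}\right) \left(-112\right) = \frac{344274}{235}$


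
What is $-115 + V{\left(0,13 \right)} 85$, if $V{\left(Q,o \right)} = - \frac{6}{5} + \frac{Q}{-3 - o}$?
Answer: $-217$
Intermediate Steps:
$V{\left(Q,o \right)} = - \frac{6}{5} + \frac{Q}{-3 - o}$ ($V{\left(Q,o \right)} = \left(-6\right) \frac{1}{5} + \frac{Q}{-3 - o} = - \frac{6}{5} + \frac{Q}{-3 - o}$)
$-115 + V{\left(0,13 \right)} 85 = -115 + \frac{-18 - 78 - 0}{5 \left(3 + 13\right)} 85 = -115 + \frac{-18 - 78 + 0}{5 \cdot 16} \cdot 85 = -115 + \frac{1}{5} \cdot \frac{1}{16} \left(-96\right) 85 = -115 - 102 = -217$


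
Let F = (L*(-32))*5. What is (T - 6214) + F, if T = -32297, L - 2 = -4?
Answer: -38191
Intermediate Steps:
L = -2 (L = 2 - 4 = -2)
F = 320 (F = -2*(-32)*5 = 64*5 = 320)
(T - 6214) + F = (-32297 - 6214) + 320 = -38511 + 320 = -38191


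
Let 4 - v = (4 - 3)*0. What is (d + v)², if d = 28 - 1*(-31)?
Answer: 3969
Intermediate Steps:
d = 59 (d = 28 + 31 = 59)
v = 4 (v = 4 - (4 - 3)*0 = 4 - 0 = 4 - 1*0 = 4 + 0 = 4)
(d + v)² = (59 + 4)² = 63² = 3969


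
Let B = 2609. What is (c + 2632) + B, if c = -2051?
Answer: 3190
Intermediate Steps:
(c + 2632) + B = (-2051 + 2632) + 2609 = 581 + 2609 = 3190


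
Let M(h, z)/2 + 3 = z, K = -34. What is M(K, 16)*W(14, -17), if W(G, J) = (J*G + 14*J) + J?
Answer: -12818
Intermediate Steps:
M(h, z) = -6 + 2*z
W(G, J) = 15*J + G*J (W(G, J) = (G*J + 14*J) + J = (14*J + G*J) + J = 15*J + G*J)
M(K, 16)*W(14, -17) = (-6 + 2*16)*(-17*(15 + 14)) = (-6 + 32)*(-17*29) = 26*(-493) = -12818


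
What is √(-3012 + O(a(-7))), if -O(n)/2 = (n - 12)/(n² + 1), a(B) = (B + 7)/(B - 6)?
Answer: 6*I*√83 ≈ 54.663*I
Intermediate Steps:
a(B) = (7 + B)/(-6 + B)
O(n) = -2*(-12 + n)/(1 + n²) (O(n) = -2*(n - 12)/(n² + 1) = -2*(-12 + n)/(1 + n²))
√(-3012 + O(a(-7))) = √(-3012 + 2*(12 - (7 - 7)/(-6 - 7))/(1 + ((7 - 7)/(-6 - 7))²)) = √(-3012 + 2*(12 - 0/(-13))/(1 + (0/(-13))²)) = √(-3012 + 2*(12 - (-1)*0/13)/(1 + (-1/13*0)²)) = √(-3012 + 2*(12 - 1*0)/(1 + 0²)) = √(-3012 + 2*(12 + 0)/(1 + 0)) = √(-3012 + 2*12/1) = √(-3012 + 2*1*12) = √(-3012 + 24) = √(-2988) = 6*I*√83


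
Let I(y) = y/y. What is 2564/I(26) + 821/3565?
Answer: 9141481/3565 ≈ 2564.2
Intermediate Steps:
I(y) = 1
2564/I(26) + 821/3565 = 2564/1 + 821/3565 = 2564*1 + 821*(1/3565) = 2564 + 821/3565 = 9141481/3565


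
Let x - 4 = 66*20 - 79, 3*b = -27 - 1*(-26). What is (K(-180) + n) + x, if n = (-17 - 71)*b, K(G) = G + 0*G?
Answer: 3283/3 ≈ 1094.3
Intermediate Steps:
b = -⅓ (b = (-27 - 1*(-26))/3 = (-27 + 26)/3 = (⅓)*(-1) = -⅓ ≈ -0.33333)
K(G) = G (K(G) = G + 0 = G)
x = 1245 (x = 4 + (66*20 - 79) = 4 + (1320 - 79) = 4 + 1241 = 1245)
n = 88/3 (n = (-17 - 71)*(-⅓) = -88*(-⅓) = 88/3 ≈ 29.333)
(K(-180) + n) + x = (-180 + 88/3) + 1245 = -452/3 + 1245 = 3283/3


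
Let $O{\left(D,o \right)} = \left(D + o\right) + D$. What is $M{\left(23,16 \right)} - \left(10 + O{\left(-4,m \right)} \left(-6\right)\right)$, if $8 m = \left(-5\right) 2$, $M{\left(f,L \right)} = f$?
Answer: $- \frac{85}{2} \approx -42.5$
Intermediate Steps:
$m = - \frac{5}{4}$ ($m = \frac{\left(-5\right) 2}{8} = \frac{1}{8} \left(-10\right) = - \frac{5}{4} \approx -1.25$)
$O{\left(D,o \right)} = o + 2 D$
$M{\left(23,16 \right)} - \left(10 + O{\left(-4,m \right)} \left(-6\right)\right) = 23 - \left(10 + \left(- \frac{5}{4} + 2 \left(-4\right)\right) \left(-6\right)\right) = 23 - \left(10 + \left(- \frac{5}{4} - 8\right) \left(-6\right)\right) = 23 - \left(10 - - \frac{111}{2}\right) = 23 - \left(10 + \frac{111}{2}\right) = 23 - \frac{131}{2} = - \frac{85}{2}$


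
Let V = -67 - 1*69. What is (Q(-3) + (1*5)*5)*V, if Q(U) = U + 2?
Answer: -3264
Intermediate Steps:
Q(U) = 2 + U
V = -136 (V = -67 - 69 = -136)
(Q(-3) + (1*5)*5)*V = ((2 - 3) + (1*5)*5)*(-136) = (-1 + 5*5)*(-136) = (-1 + 25)*(-136) = 24*(-136) = -3264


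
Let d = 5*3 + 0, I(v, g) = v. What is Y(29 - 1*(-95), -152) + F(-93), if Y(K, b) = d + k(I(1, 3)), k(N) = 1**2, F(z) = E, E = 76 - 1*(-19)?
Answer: 111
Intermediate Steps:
E = 95 (E = 76 + 19 = 95)
F(z) = 95
d = 15 (d = 15 + 0 = 15)
k(N) = 1
Y(K, b) = 16 (Y(K, b) = 15 + 1 = 16)
Y(29 - 1*(-95), -152) + F(-93) = 16 + 95 = 111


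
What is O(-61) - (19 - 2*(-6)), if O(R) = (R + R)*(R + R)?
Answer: 14853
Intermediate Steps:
O(R) = 4*R**2 (O(R) = (2*R)*(2*R) = 4*R**2)
O(-61) - (19 - 2*(-6)) = 4*(-61)**2 - (19 - 2*(-6)) = 4*3721 - (19 + 12) = 14884 - 1*31 = 14884 - 31 = 14853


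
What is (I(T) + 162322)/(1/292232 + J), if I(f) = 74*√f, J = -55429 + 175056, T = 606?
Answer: 47435682704/34958837465 + 584464*√606/944833445 ≈ 1.3721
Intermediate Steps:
J = 119627
(I(T) + 162322)/(1/292232 + J) = (74*√606 + 162322)/(1/292232 + 119627) = (162322 + 74*√606)/(1/292232 + 119627) = (162322 + 74*√606)/(34958837465/292232) = (162322 + 74*√606)*(292232/34958837465) = 47435682704/34958837465 + 584464*√606/944833445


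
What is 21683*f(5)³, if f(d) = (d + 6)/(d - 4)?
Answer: 28860073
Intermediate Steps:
f(d) = (6 + d)/(-4 + d)
21683*f(5)³ = 21683*((6 + 5)/(-4 + 5))³ = 21683*(11/1)³ = 21683*(1*11)³ = 21683*11³ = 21683*1331 = 28860073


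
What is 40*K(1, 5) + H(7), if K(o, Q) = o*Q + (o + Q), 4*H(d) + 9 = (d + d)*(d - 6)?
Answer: 1765/4 ≈ 441.25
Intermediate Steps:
H(d) = -9/4 + d*(-6 + d)/2 (H(d) = -9/4 + ((d + d)*(d - 6))/4 = -9/4 + ((2*d)*(-6 + d))/4 = -9/4 + (2*d*(-6 + d))/4 = -9/4 + d*(-6 + d)/2)
K(o, Q) = Q + o + Q*o (K(o, Q) = Q*o + (Q + o) = Q + o + Q*o)
40*K(1, 5) + H(7) = 40*(5 + 1 + 5*1) + (-9/4 + (1/2)*7**2 - 3*7) = 40*(5 + 1 + 5) + (-9/4 + (1/2)*49 - 21) = 40*11 + (-9/4 + 49/2 - 21) = 440 + 5/4 = 1765/4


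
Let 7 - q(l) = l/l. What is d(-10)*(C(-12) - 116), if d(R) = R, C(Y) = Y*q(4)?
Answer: 1880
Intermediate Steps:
q(l) = 6 (q(l) = 7 - l/l = 7 - 1*1 = 7 - 1 = 6)
C(Y) = 6*Y (C(Y) = Y*6 = 6*Y)
d(-10)*(C(-12) - 116) = -10*(6*(-12) - 116) = -10*(-72 - 116) = -10*(-188) = 1880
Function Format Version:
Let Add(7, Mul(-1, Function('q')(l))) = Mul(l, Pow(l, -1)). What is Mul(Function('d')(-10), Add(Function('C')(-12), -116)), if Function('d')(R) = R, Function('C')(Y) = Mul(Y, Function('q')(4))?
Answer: 1880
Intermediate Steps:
Function('q')(l) = 6 (Function('q')(l) = Add(7, Mul(-1, Mul(l, Pow(l, -1)))) = Add(7, Mul(-1, 1)) = Add(7, -1) = 6)
Function('C')(Y) = Mul(6, Y) (Function('C')(Y) = Mul(Y, 6) = Mul(6, Y))
Mul(Function('d')(-10), Add(Function('C')(-12), -116)) = Mul(-10, Add(Mul(6, -12), -116)) = Mul(-10, Add(-72, -116)) = Mul(-10, -188) = 1880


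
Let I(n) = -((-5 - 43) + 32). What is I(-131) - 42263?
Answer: -42247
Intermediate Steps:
I(n) = 16 (I(n) = -(-48 + 32) = -1*(-16) = 16)
I(-131) - 42263 = 16 - 42263 = -42247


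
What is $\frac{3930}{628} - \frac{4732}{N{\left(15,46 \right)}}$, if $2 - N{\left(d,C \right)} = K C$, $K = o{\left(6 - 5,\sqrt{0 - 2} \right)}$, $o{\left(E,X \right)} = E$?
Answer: $\frac{393077}{3454} \approx 113.8$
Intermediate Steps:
$K = 1$ ($K = 6 - 5 = 1$)
$N{\left(d,C \right)} = 2 - C$ ($N{\left(d,C \right)} = 2 - 1 C = 2 - C$)
$\frac{3930}{628} - \frac{4732}{N{\left(15,46 \right)}} = \frac{3930}{628} - \frac{4732}{2 - 46} = 3930 \cdot \frac{1}{628} - \frac{4732}{2 - 46} = \frac{1965}{314} - \frac{4732}{-44} = \frac{1965}{314} - - \frac{1183}{11} = \frac{1965}{314} + \frac{1183}{11} = \frac{393077}{3454}$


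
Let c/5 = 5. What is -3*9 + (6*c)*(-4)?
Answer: -627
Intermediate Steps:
c = 25 (c = 5*5 = 25)
-3*9 + (6*c)*(-4) = -3*9 + (6*25)*(-4) = -27 + 150*(-4) = -27 - 600 = -627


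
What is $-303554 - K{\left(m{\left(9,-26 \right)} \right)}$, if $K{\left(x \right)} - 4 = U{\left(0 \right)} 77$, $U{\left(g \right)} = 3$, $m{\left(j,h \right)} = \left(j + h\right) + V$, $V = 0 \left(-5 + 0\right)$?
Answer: $-303789$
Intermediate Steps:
$V = 0$ ($V = 0 \left(-5\right) = 0$)
$m{\left(j,h \right)} = h + j$ ($m{\left(j,h \right)} = \left(j + h\right) + 0 = \left(h + j\right) + 0 = h + j$)
$K{\left(x \right)} = 235$ ($K{\left(x \right)} = 4 + 3 \cdot 77 = 4 + 231 = 235$)
$-303554 - K{\left(m{\left(9,-26 \right)} \right)} = -303554 - 235 = -303789$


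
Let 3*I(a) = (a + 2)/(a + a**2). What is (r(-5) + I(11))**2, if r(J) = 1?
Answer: 167281/156816 ≈ 1.0667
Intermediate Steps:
I(a) = (2 + a)/(3*(a + a**2)) (I(a) = ((a + 2)/(a + a**2))/3 = ((2 + a)/(a + a**2))/3 = (2 + a)/(3*(a + a**2)))
(r(-5) + I(11))**2 = (1 + (1/3)*(2 + 11)/(11*(1 + 11)))**2 = (1 + (1/3)*(1/11)*13/12)**2 = (1 + (1/3)*(1/11)*(1/12)*13)**2 = (1 + 13/396)**2 = (409/396)**2 = 167281/156816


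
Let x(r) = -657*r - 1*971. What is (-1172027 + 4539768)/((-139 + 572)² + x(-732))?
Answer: 3367741/667442 ≈ 5.0457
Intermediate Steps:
x(r) = -971 - 657*r (x(r) = -657*r - 971 = -971 - 657*r)
(-1172027 + 4539768)/((-139 + 572)² + x(-732)) = (-1172027 + 4539768)/((-139 + 572)² + (-971 - 657*(-732))) = 3367741/(433² + (-971 + 480924)) = 3367741/(187489 + 479953) = 3367741/667442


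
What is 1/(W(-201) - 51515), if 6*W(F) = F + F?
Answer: -1/51582 ≈ -1.9387e-5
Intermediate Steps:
W(F) = F/3 (W(F) = (F + F)/6 = (2*F)/6 = F/3)
1/(W(-201) - 51515) = 1/((⅓)*(-201) - 51515) = 1/(-67 - 51515) = 1/(-51582) = -1/51582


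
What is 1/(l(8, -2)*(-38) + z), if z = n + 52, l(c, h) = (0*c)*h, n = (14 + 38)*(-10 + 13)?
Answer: 1/208 ≈ 0.0048077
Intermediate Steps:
n = 156 (n = 52*3 = 156)
l(c, h) = 0 (l(c, h) = 0*h = 0)
z = 208 (z = 156 + 52 = 208)
1/(l(8, -2)*(-38) + z) = 1/(0*(-38) + 208) = 1/(0 + 208) = 1/208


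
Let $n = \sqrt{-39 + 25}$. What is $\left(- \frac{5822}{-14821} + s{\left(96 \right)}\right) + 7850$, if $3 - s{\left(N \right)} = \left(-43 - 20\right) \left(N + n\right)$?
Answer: $\frac{206032543}{14821} + 63 i \sqrt{14} \approx 13901.0 + 235.72 i$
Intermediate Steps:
$n = i \sqrt{14}$ ($n = \sqrt{-14} = i \sqrt{14} \approx 3.7417 i$)
$s{\left(N \right)} = 3 + 63 N + 63 i \sqrt{14}$ ($s{\left(N \right)} = 3 - \left(-43 - 20\right) \left(N + i \sqrt{14}\right) = 3 - - 63 \left(N + i \sqrt{14}\right) = 3 - \left(- 63 N - 63 i \sqrt{14}\right) = 3 + \left(63 N + 63 i \sqrt{14}\right) = 3 + 63 N + 63 i \sqrt{14}$)
$\left(- \frac{5822}{-14821} + s{\left(96 \right)}\right) + 7850 = \left(- \frac{5822}{-14821} + \left(3 + 63 \cdot 96 + 63 i \sqrt{14}\right)\right) + 7850 = \left(\left(-5822\right) \left(- \frac{1}{14821}\right) + \left(3 + 6048 + 63 i \sqrt{14}\right)\right) + 7850 = \left(\frac{5822}{14821} + \left(6051 + 63 i \sqrt{14}\right)\right) + 7850 = \left(\frac{89687693}{14821} + 63 i \sqrt{14}\right) + 7850 = \frac{206032543}{14821} + 63 i \sqrt{14}$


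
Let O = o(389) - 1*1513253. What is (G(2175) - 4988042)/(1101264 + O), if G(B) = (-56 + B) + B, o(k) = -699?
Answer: 1245937/103172 ≈ 12.076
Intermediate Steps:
G(B) = -56 + 2*B
O = -1513952 (O = -699 - 1*1513253 = -699 - 1513253 = -1513952)
(G(2175) - 4988042)/(1101264 + O) = ((-56 + 2*2175) - 4988042)/(1101264 - 1513952) = ((-56 + 4350) - 4988042)/(-412688) = (4294 - 4988042)*(-1/412688) = -4983748*(-1/412688) = 1245937/103172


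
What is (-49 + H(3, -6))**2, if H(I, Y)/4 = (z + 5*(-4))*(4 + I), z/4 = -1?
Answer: 519841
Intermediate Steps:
z = -4 (z = 4*(-1) = -4)
H(I, Y) = -384 - 96*I (H(I, Y) = 4*((-4 + 5*(-4))*(4 + I)) = 4*((-4 - 20)*(4 + I)) = 4*(-24*(4 + I)) = 4*(-96 - 24*I) = -384 - 96*I)
(-49 + H(3, -6))**2 = (-49 + (-384 - 96*3))**2 = (-49 + (-384 - 288))**2 = (-49 - 672)**2 = (-721)**2 = 519841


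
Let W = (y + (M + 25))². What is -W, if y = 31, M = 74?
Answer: -16900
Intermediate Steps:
W = 16900 (W = (31 + (74 + 25))² = (31 + 99)² = 130² = 16900)
-W = -1*16900 = -16900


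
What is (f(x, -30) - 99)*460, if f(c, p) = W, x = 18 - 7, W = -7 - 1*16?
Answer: -56120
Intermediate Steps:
W = -23 (W = -7 - 16 = -23)
x = 11
f(c, p) = -23
(f(x, -30) - 99)*460 = (-23 - 99)*460 = -122*460 = -56120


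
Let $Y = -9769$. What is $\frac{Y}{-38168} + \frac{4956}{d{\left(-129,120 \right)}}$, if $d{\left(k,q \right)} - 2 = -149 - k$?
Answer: $- \frac{31497461}{114504} \approx -275.08$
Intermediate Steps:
$d{\left(k,q \right)} = -147 - k$ ($d{\left(k,q \right)} = 2 - \left(149 + k\right) = -147 - k$)
$\frac{Y}{-38168} + \frac{4956}{d{\left(-129,120 \right)}} = - \frac{9769}{-38168} + \frac{4956}{-147 - -129} = \left(-9769\right) \left(- \frac{1}{38168}\right) + \frac{4956}{-147 + 129} = \frac{9769}{38168} + \frac{4956}{-18} = \frac{9769}{38168} + 4956 \left(- \frac{1}{18}\right) = \frac{9769}{38168} - \frac{826}{3} = - \frac{31497461}{114504}$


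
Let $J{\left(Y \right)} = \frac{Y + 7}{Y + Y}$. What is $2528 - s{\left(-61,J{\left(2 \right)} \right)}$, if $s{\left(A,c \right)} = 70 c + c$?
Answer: $\frac{9473}{4} \approx 2368.3$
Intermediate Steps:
$J{\left(Y \right)} = \frac{7 + Y}{2 Y}$
$s{\left(A,c \right)} = 71 c$
$2528 - s{\left(-61,J{\left(2 \right)} \right)} = 2528 - 71 \frac{7 + 2}{2 \cdot 2} = 2528 - 71 \cdot \frac{1}{2} \cdot \frac{1}{2} \cdot 9 = 2528 - 71 \cdot \frac{9}{4} = 2528 - \frac{639}{4} = \frac{9473}{4}$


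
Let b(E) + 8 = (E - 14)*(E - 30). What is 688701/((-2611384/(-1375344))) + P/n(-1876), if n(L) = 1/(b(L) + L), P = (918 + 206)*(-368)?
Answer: -486129844272742698/326423 ≈ -1.4893e+12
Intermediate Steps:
P = -413632 (P = 1124*(-368) = -413632)
b(E) = -8 + (-30 + E)*(-14 + E) (b(E) = -8 + (E - 14)*(E - 30) = -8 + (-14 + E)*(-30 + E) = -8 + (-30 + E)*(-14 + E))
n(L) = 1/(412 + L² - 43*L) (n(L) = 1/((412 + L² - 44*L) + L) = 1/(412 + L² - 43*L))
688701/((-2611384/(-1375344))) + P/n(-1876) = 688701/((-2611384/(-1375344))) - 413632/(1/(412 + (-1876)² - 43*(-1876))) = 688701/((-2611384*(-1/1375344))) - 413632/(1/(412 + 3519376 + 80668)) = 688701/(326423/171918) - 413632/(1/3600456) = 688701*(171918/326423) - 413632/1/3600456 = 118400098518/326423 - 413632*3600456 = 118400098518/326423 - 1489263816192 = -486129844272742698/326423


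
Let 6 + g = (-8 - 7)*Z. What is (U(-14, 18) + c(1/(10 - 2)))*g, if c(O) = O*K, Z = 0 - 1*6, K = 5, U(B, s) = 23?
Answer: 3969/2 ≈ 1984.5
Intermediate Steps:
Z = -6 (Z = 0 - 6 = -6)
g = 84 (g = -6 + (-8 - 7)*(-6) = -6 - 15*(-6) = -6 + 90 = 84)
c(O) = 5*O (c(O) = O*5 = 5*O)
(U(-14, 18) + c(1/(10 - 2)))*g = (23 + 5/(10 - 2))*84 = (23 + 5/8)*84 = (189/8)*84 = 3969/2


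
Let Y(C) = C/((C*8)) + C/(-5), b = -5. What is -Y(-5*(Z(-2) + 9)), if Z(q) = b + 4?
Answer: -65/8 ≈ -8.1250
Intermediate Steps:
Z(q) = -1 (Z(q) = -5 + 4 = -1)
Y(C) = 1/8 - C/5 (Y(C) = C/((8*C)) + C*(-1/5) = C*(1/(8*C)) - C/5 = 1/8 - C/5)
-Y(-5*(Z(-2) + 9)) = -(1/8 - (-1)*(-1 + 9)) = -(1/8 - (-1)*8) = -(1/8 - 1/5*(-40)) = -(1/8 + 8) = -1*65/8 = -65/8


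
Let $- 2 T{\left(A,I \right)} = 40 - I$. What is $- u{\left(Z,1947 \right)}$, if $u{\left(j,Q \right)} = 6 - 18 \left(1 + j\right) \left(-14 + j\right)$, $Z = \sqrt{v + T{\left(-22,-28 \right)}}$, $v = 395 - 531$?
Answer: $-3318 - 234 i \sqrt{170} \approx -3318.0 - 3051.0 i$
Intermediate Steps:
$T{\left(A,I \right)} = -20 + \frac{I}{2}$ ($T{\left(A,I \right)} = - \frac{40 - I}{2} = -20 + \frac{I}{2}$)
$v = -136$
$Z = i \sqrt{170}$ ($Z = \sqrt{-136 + \left(-20 + \frac{1}{2} \left(-28\right)\right)} = \sqrt{-136 - 34} = \sqrt{-170} = i \sqrt{170} \approx 13.038 i$)
$u{\left(j,Q \right)} = 6 - 18 \left(1 + j\right) \left(-14 + j\right)$
$- u{\left(Z,1947 \right)} = - (258 - 18 \left(i \sqrt{170}\right)^{2} + 234 i \sqrt{170}) = - (258 - -3060 + 234 i \sqrt{170}) = - (258 + 3060 + 234 i \sqrt{170}) = - (3318 + 234 i \sqrt{170}) = -3318 - 234 i \sqrt{170}$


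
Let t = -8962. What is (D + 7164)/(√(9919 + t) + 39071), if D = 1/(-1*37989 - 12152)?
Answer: 14034698715733/76542346633844 - 359210123*√957/76542346633844 ≈ 0.18321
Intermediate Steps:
D = -1/50141 (D = 1/(-37989 - 12152) = 1/(-50141) = -1/50141 ≈ -1.9944e-5)
(D + 7164)/(√(9919 + t) + 39071) = (-1/50141 + 7164)/(√(9919 - 8962) + 39071) = 359210123/(50141*(√957 + 39071)) = 359210123/(50141*(39071 + √957))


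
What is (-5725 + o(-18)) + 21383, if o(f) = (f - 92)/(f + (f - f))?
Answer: 140977/9 ≈ 15664.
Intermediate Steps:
o(f) = (-92 + f)/f (o(f) = (-92 + f)/(f + 0) = (-92 + f)/f)
(-5725 + o(-18)) + 21383 = (-5725 + (-92 - 18)/(-18)) + 21383 = (-5725 - 1/18*(-110)) + 21383 = (-5725 + 55/9) + 21383 = -51470/9 + 21383 = 140977/9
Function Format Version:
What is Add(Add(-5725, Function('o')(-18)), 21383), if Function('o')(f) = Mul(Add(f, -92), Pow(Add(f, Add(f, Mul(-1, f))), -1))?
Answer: Rational(140977, 9) ≈ 15664.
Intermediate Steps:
Function('o')(f) = Mul(Pow(f, -1), Add(-92, f)) (Function('o')(f) = Mul(Add(-92, f), Pow(Add(f, 0), -1)) = Mul(Add(-92, f), Pow(f, -1)) = Mul(Pow(f, -1), Add(-92, f)))
Add(Add(-5725, Function('o')(-18)), 21383) = Add(Add(-5725, Mul(Pow(-18, -1), Add(-92, -18))), 21383) = Add(Add(-5725, Mul(Rational(-1, 18), -110)), 21383) = Add(Add(-5725, Rational(55, 9)), 21383) = Add(Rational(-51470, 9), 21383) = Rational(140977, 9)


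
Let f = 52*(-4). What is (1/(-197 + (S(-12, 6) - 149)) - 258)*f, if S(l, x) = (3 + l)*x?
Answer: 1341613/25 ≈ 53665.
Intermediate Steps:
S(l, x) = x*(3 + l)
f = -208
(1/(-197 + (S(-12, 6) - 149)) - 258)*f = (1/(-197 + (6*(3 - 12) - 149)) - 258)*(-208) = (1/(-197 + (6*(-9) - 149)) - 258)*(-208) = (1/(-197 + (-54 - 149)) - 258)*(-208) = (1/(-197 - 203) - 258)*(-208) = (1/(-400) - 258)*(-208) = (-1/400 - 258)*(-208) = -103201/400*(-208) = 1341613/25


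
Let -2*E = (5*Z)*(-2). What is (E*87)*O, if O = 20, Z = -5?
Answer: -43500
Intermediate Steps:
E = -25 (E = -5*(-5)*(-2)/2 = -(-25)*(-2)/2 = -1/2*50 = -25)
(E*87)*O = -25*87*20 = -2175*20 = -43500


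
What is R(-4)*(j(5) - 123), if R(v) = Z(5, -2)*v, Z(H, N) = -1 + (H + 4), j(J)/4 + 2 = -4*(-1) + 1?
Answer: 3552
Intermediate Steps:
j(J) = 12 (j(J) = -8 + 4*(-4*(-1) + 1) = -8 + 4*(4 + 1) = -8 + 4*5 = -8 + 20 = 12)
Z(H, N) = 3 + H (Z(H, N) = -1 + (4 + H) = 3 + H)
R(v) = 8*v (R(v) = (3 + 5)*v = 8*v)
R(-4)*(j(5) - 123) = (8*(-4))*(12 - 123) = -32*(-111) = 3552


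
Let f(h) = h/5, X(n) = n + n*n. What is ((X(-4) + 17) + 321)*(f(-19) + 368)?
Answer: 127470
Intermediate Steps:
X(n) = n + n²
f(h) = h/5 (f(h) = h*(⅕) = h/5)
((X(-4) + 17) + 321)*(f(-19) + 368) = ((-4*(1 - 4) + 17) + 321)*((⅕)*(-19) + 368) = ((-4*(-3) + 17) + 321)*(-19/5 + 368) = ((12 + 17) + 321)*(1821/5) = (29 + 321)*(1821/5) = 350*(1821/5) = 127470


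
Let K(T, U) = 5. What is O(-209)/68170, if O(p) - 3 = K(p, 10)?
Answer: 4/34085 ≈ 0.00011735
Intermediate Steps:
O(p) = 8 (O(p) = 3 + 5 = 8)
O(-209)/68170 = 8/68170 = 8*(1/68170) = 4/34085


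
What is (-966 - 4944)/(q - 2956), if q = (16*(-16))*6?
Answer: 2955/2246 ≈ 1.3157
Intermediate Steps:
q = -1536 (q = -256*6 = -1536)
(-966 - 4944)/(q - 2956) = (-966 - 4944)/(-1536 - 2956) = -5910/(-4492) = -5910*(-1/4492) = 2955/2246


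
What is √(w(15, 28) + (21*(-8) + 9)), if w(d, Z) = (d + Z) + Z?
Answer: 2*I*√22 ≈ 9.3808*I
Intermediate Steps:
w(d, Z) = d + 2*Z (w(d, Z) = (Z + d) + Z = d + 2*Z)
√(w(15, 28) + (21*(-8) + 9)) = √((15 + 2*28) + (21*(-8) + 9)) = √((15 + 56) + (-168 + 9)) = √(71 - 159) = √(-88) = 2*I*√22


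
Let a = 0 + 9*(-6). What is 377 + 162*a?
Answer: -8371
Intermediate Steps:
a = -54 (a = 0 - 54 = -54)
377 + 162*a = 377 + 162*(-54) = 377 - 8748 = -8371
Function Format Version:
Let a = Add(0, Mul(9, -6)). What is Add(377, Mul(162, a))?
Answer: -8371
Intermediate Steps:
a = -54 (a = Add(0, -54) = -54)
Add(377, Mul(162, a)) = Add(377, Mul(162, -54)) = Add(377, -8748) = -8371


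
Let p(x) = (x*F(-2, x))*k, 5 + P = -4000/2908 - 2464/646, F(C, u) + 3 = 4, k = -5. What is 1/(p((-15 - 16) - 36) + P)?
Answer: 234821/76272266 ≈ 0.0030787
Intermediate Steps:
F(C, u) = 1 (F(C, u) = -3 + 4 = 1)
P = -2392769/234821 (P = -5 + (-4000/2908 - 2464/646) = -5 + (-4000*1/2908 - 2464*1/646) = -5 + (-1000/727 - 1232/323) = -5 - 1218664/234821 = -2392769/234821 ≈ -10.190)
p(x) = -5*x (p(x) = (x*1)*(-5) = x*(-5) = -5*x)
1/(p((-15 - 16) - 36) + P) = 1/(-5*((-15 - 16) - 36) - 2392769/234821) = 1/(-5*(-31 - 36) - 2392769/234821) = 1/(-5*(-67) - 2392769/234821) = 1/(335 - 2392769/234821) = 1/(76272266/234821) = 234821/76272266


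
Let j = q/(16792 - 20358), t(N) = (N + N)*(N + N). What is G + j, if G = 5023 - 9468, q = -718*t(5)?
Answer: -7889535/1783 ≈ -4424.9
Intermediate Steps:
t(N) = 4*N² (t(N) = (2*N)*(2*N) = 4*N²)
q = -71800 (q = -2872*5² = -2872*25 = -718*100 = -71800)
G = -4445
j = 35900/1783 (j = -71800/(16792 - 20358) = -71800/(-3566) = -71800*(-1/3566) = 35900/1783 ≈ 20.135)
G + j = -4445 + 35900/1783 = -7889535/1783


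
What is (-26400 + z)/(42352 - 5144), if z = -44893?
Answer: -71293/37208 ≈ -1.9161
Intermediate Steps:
(-26400 + z)/(42352 - 5144) = (-26400 - 44893)/(42352 - 5144) = -71293/37208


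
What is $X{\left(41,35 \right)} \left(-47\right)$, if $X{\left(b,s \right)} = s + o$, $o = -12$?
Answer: $-1081$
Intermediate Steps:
$X{\left(b,s \right)} = -12 + s$ ($X{\left(b,s \right)} = s - 12 = -12 + s$)
$X{\left(41,35 \right)} \left(-47\right) = \left(-12 + 35\right) \left(-47\right) = 23 \left(-47\right) = -1081$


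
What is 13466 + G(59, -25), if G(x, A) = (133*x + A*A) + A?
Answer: 21913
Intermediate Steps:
G(x, A) = A + A**2 + 133*x (G(x, A) = (133*x + A**2) + A = (A**2 + 133*x) + A = A + A**2 + 133*x)
13466 + G(59, -25) = 13466 + (-25 + (-25)**2 + 133*59) = 13466 + (-25 + 625 + 7847) = 13466 + 8447 = 21913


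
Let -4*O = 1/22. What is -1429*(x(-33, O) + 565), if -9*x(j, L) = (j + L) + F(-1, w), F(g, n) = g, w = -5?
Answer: -643725917/792 ≈ -8.1279e+5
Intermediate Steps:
O = -1/88 (O = -¼/22 = -¼*1/22 = -1/88 ≈ -0.011364)
x(j, L) = ⅑ - L/9 - j/9 (x(j, L) = -((j + L) - 1)/9 = -((L + j) - 1)/9 = -(-1 + L + j)/9 = ⅑ - L/9 - j/9)
-1429*(x(-33, O) + 565) = -1429*((⅑ - ⅑*(-1/88) - ⅑*(-33)) + 565) = -1429*((⅑ + 1/792 + 11/3) + 565) = -1429*(2993/792 + 565) = -1429*450473/792 = -643725917/792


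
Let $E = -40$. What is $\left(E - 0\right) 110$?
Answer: $-4400$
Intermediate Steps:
$\left(E - 0\right) 110 = \left(-40 - 0\right) 110 = \left(-40 + 0\right) 110 = \left(-40\right) 110 = -4400$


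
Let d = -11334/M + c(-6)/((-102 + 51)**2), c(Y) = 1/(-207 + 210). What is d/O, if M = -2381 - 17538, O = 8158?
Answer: 88459121/1267981273206 ≈ 6.9764e-5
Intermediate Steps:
M = -19919
c(Y) = 1/3
d = 88459121/155427957 (d = -11334/(-19919) + 1/(3*((-102 + 51)**2)) = -11334*(-1/19919) + 1/(3*((-51)**2)) = 11334/19919 + (1/3)/2601 = 11334/19919 + (1/3)*(1/2601) = 11334/19919 + 1/7803 = 88459121/155427957 ≈ 0.56913)
d/O = (88459121/155427957)/8158 = (88459121/155427957)*(1/8158) = 88459121/1267981273206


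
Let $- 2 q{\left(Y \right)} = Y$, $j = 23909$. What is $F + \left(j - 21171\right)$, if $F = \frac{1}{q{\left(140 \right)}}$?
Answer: $\frac{191659}{70} \approx 2738.0$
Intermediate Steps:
$q{\left(Y \right)} = - \frac{Y}{2}$
$F = - \frac{1}{70}$ ($F = \frac{1}{\left(- \frac{1}{2}\right) 140} = \frac{1}{-70} = - \frac{1}{70} \approx -0.014286$)
$F + \left(j - 21171\right) = - \frac{1}{70} + \left(23909 - 21171\right) = - \frac{1}{70} + 2738 = \frac{191659}{70}$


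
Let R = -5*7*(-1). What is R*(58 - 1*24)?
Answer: 1190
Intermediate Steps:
R = 35 (R = -35*(-1) = 35)
R*(58 - 1*24) = 35*(58 - 1*24) = 35*(58 - 24) = 35*34 = 1190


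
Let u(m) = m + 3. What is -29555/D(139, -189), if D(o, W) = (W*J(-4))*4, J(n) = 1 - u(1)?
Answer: -29555/2268 ≈ -13.031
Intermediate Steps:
u(m) = 3 + m
J(n) = -3 (J(n) = 1 - (3 + 1) = 1 - 1*4 = 1 - 4 = -3)
D(o, W) = -12*W (D(o, W) = (W*(-3))*4 = -3*W*4 = -12*W)
-29555/D(139, -189) = -29555/((-12*(-189))) = -29555/2268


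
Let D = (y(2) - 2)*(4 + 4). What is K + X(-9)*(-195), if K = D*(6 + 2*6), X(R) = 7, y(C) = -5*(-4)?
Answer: 1227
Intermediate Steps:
y(C) = 20
D = 144 (D = (20 - 2)*(4 + 4) = 18*8 = 144)
K = 2592 (K = 144*(6 + 2*6) = 144*(6 + 12) = 144*18 = 2592)
K + X(-9)*(-195) = 2592 + 7*(-195) = 2592 - 1365 = 1227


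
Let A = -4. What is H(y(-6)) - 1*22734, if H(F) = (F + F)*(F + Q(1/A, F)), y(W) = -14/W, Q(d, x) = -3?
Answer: -204634/9 ≈ -22737.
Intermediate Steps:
H(F) = 2*F*(-3 + F) (H(F) = (F + F)*(F - 3) = (2*F)*(-3 + F) = 2*F*(-3 + F))
H(y(-6)) - 1*22734 = 2*(-14/(-6))*(-3 - 14/(-6)) - 1*22734 = 2*(-14*(-⅙))*(-3 - 14*(-⅙)) - 22734 = 2*(7/3)*(-3 + 7/3) - 22734 = 2*(7/3)*(-⅔) - 22734 = -28/9 - 22734 = -204634/9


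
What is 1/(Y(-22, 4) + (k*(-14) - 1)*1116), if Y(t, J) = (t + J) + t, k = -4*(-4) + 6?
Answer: -1/344884 ≈ -2.8995e-6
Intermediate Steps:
k = 22 (k = 16 + 6 = 22)
Y(t, J) = J + 2*t (Y(t, J) = (J + t) + t = J + 2*t)
1/(Y(-22, 4) + (k*(-14) - 1)*1116) = 1/((4 + 2*(-22)) + (22*(-14) - 1)*1116) = 1/((4 - 44) + (-308 - 1)*1116) = 1/(-40 - 309*1116) = 1/(-40 - 344844) = 1/(-344884) = -1/344884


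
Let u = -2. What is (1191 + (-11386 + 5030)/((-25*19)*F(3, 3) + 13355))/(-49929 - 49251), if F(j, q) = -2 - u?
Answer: -15899449/1324548900 ≈ -0.012004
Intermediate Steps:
F(j, q) = 0 (F(j, q) = -2 - 1*(-2) = -2 + 2 = 0)
(1191 + (-11386 + 5030)/((-25*19)*F(3, 3) + 13355))/(-49929 - 49251) = (1191 + (-11386 + 5030)/(-25*19*0 + 13355))/(-49929 - 49251) = (1191 - 6356/(-475*0 + 13355))/(-99180) = (1191 - 6356/(0 + 13355))*(-1/99180) = (1191 - 6356/13355)*(-1/99180) = (15899449/13355)*(-1/99180) = -15899449/1324548900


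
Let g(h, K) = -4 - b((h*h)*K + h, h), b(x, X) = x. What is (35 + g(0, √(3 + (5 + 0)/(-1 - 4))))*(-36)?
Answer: -1116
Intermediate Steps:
g(h, K) = -4 - h - K*h² (g(h, K) = -4 - ((h*h)*K + h) = -4 - (h²*K + h) = -4 - (K*h² + h) = -4 - (h + K*h²) = -4 + (-h - K*h²) = -4 - h - K*h²)
(35 + g(0, √(3 + (5 + 0)/(-1 - 4))))*(-36) = (35 + (-4 - 1*0*(1 + √(3 + (5 + 0)/(-1 - 4))*0)))*(-36) = (35 + (-4 - 1*0*(1 + √(3 + 5/(-5))*0)))*(-36) = (35 + (-4 - 1*0*(1 + √(3 + 5*(-⅕))*0)))*(-36) = (35 + (-4 - 1*0*(1 + √(3 - 1)*0)))*(-36) = (35 + (-4 - 1*0*(1 + √2*0)))*(-36) = (35 + (-4 - 1*0*(1 + 0)))*(-36) = (35 + (-4 - 1*0*1))*(-36) = (35 + (-4 + 0))*(-36) = (35 - 4)*(-36) = 31*(-36) = -1116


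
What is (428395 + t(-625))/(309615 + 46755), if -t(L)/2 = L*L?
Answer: -70571/71274 ≈ -0.99014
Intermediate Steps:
t(L) = -2*L² (t(L) = -2*L*L = -2*L²)
(428395 + t(-625))/(309615 + 46755) = (428395 - 2*(-625)²)/(309615 + 46755) = (428395 - 2*390625)/356370 = (428395 - 781250)*(1/356370) = -352855*1/356370 = -70571/71274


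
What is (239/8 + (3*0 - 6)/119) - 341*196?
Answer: -63599479/952 ≈ -66806.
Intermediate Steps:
(239/8 + (3*0 - 6)/119) - 341*196 = (239*(1/8) + (0 - 6)*(1/119)) - 66836 = (239/8 - 6*1/119) - 66836 = (239/8 - 6/119) - 66836 = 28393/952 - 66836 = -63599479/952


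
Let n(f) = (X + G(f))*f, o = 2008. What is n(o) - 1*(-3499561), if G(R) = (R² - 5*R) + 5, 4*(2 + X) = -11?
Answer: 8079724255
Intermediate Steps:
X = -19/4 (X = -2 + (¼)*(-11) = -2 - 11/4 = -19/4 ≈ -4.7500)
G(R) = 5 + R² - 5*R
n(f) = f*(¼ + f² - 5*f) (n(f) = (-19/4 + (5 + f² - 5*f))*f = (¼ + f² - 5*f)*f = f*(¼ + f² - 5*f))
n(o) - 1*(-3499561) = 2008*(¼ + 2008² - 5*2008) - 1*(-3499561) = 2008*(¼ + 4032064 - 10040) + 3499561 = 2008*(16088097/4) + 3499561 = 8076224694 + 3499561 = 8079724255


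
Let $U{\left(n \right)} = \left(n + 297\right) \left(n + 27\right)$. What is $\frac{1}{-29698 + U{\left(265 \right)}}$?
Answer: $\frac{1}{134406} \approx 7.4401 \cdot 10^{-6}$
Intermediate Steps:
$U{\left(n \right)} = \left(27 + n\right) \left(297 + n\right)$ ($U{\left(n \right)} = \left(297 + n\right) \left(27 + n\right) = \left(27 + n\right) \left(297 + n\right)$)
$\frac{1}{-29698 + U{\left(265 \right)}} = \frac{1}{-29698 + \left(8019 + 265^{2} + 324 \cdot 265\right)} = \frac{1}{-29698 + \left(8019 + 70225 + 85860\right)} = \frac{1}{-29698 + 164104} = \frac{1}{134406}$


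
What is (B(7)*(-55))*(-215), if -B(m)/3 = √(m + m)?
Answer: -35475*√14 ≈ -1.3274e+5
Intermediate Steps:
B(m) = -3*√2*√m (B(m) = -3*√(m + m) = -3*√2*√m)
(B(7)*(-55))*(-215) = (-3*√2*√7*(-55))*(-215) = (-3*√14*(-55))*(-215) = (165*√14)*(-215) = -35475*√14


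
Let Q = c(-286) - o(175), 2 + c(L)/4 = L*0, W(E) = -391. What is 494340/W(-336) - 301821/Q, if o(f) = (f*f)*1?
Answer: -5008368403/3992501 ≈ -1254.4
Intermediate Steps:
c(L) = -8 (c(L) = -8 + 4*(L*0) = -8 + 4*0 = -8 + 0 = -8)
o(f) = f² (o(f) = f²*1 = f²)
Q = -30633 (Q = -8 - 1*175² = -8 - 1*30625 = -8 - 30625 = -30633)
494340/W(-336) - 301821/Q = 494340/(-391) - 301821/(-30633) = 494340*(-1/391) - 301821*(-1/30633) = -494340/391 + 100607/10211 = -5008368403/3992501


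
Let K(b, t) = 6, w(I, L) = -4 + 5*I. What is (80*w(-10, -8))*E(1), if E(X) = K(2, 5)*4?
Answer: -103680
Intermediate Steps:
E(X) = 24 (E(X) = 6*4 = 24)
(80*w(-10, -8))*E(1) = (80*(-4 + 5*(-10)))*24 = (80*(-4 - 50))*24 = (80*(-54))*24 = -4320*24 = -103680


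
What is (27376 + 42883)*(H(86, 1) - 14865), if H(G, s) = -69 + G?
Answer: -1043205632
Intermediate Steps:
(27376 + 42883)*(H(86, 1) - 14865) = (27376 + 42883)*((-69 + 86) - 14865) = 70259*(17 - 14865) = 70259*(-14848) = -1043205632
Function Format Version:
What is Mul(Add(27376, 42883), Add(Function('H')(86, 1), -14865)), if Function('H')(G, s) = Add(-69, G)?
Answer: -1043205632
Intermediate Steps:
Mul(Add(27376, 42883), Add(Function('H')(86, 1), -14865)) = Mul(Add(27376, 42883), Add(Add(-69, 86), -14865)) = Mul(70259, Add(17, -14865)) = Mul(70259, -14848) = -1043205632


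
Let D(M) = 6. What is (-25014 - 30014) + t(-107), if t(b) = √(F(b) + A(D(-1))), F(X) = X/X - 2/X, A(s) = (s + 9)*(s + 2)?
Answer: -55028 + √1385543/107 ≈ -55017.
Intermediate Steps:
A(s) = (2 + s)*(9 + s) (A(s) = (9 + s)*(2 + s) = (2 + s)*(9 + s))
F(X) = 1 - 2/X
t(b) = √(120 + (-2 + b)/b) (t(b) = √((-2 + b)/b + (18 + 6² + 11*6)) = √((-2 + b)/b + (18 + 36 + 66)) = √((-2 + b)/b + 120) = √(120 + (-2 + b)/b))
(-25014 - 30014) + t(-107) = (-25014 - 30014) + √(121 - 2/(-107)) = -55028 + √(121 - 2*(-1/107)) = -55028 + √(121 + 2/107) = -55028 + √(12949/107) = -55028 + √1385543/107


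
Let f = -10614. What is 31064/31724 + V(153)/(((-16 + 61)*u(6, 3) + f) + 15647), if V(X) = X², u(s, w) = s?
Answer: 20621807/3823463 ≈ 5.3935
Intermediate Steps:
31064/31724 + V(153)/(((-16 + 61)*u(6, 3) + f) + 15647) = 31064/31724 + 153²/(((-16 + 61)*6 - 10614) + 15647) = 31064*(1/31724) + 23409/((45*6 - 10614) + 15647) = 706/721 + 23409/((270 - 10614) + 15647) = 706/721 + 23409/(-10344 + 15647) = 706/721 + 23409/5303 = 20621807/3823463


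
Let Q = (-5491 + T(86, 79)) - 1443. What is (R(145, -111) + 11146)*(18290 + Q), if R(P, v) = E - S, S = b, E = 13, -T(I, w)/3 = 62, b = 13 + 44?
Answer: 124009340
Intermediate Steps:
b = 57
T(I, w) = -186 (T(I, w) = -3*62 = -186)
S = 57
R(P, v) = -44 (R(P, v) = 13 - 1*57 = 13 - 57 = -44)
Q = -7120 (Q = (-5491 - 186) - 1443 = -5677 - 1443 = -7120)
(R(145, -111) + 11146)*(18290 + Q) = (-44 + 11146)*(18290 - 7120) = 11102*11170 = 124009340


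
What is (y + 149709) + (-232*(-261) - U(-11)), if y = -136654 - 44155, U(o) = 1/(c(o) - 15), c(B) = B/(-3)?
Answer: 1001371/34 ≈ 29452.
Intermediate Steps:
c(B) = -B/3 (c(B) = B*(-⅓) = -B/3)
U(o) = 1/(-15 - o/3) (U(o) = 1/(-o/3 - 15) = 1/(-15 - o/3))
y = -180809
(y + 149709) + (-232*(-261) - U(-11)) = (-180809 + 149709) + (-232*(-261) - (-3)/(45 - 11)) = -31100 + (60552 - (-3)/34) = -31100 + (60552 - 1*(-3/34)) = -31100 + (60552 + 3/34) = -31100 + 2058771/34 = 1001371/34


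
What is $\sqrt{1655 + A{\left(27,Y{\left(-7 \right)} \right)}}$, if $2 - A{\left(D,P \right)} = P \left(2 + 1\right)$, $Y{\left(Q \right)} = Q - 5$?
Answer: $\sqrt{1693} \approx 41.146$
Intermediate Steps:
$Y{\left(Q \right)} = -5 + Q$ ($Y{\left(Q \right)} = Q - 5 = -5 + Q$)
$A{\left(D,P \right)} = 2 - 3 P$ ($A{\left(D,P \right)} = 2 - P \left(2 + 1\right) = 2 - P 3 = 2 - 3 P$)
$\sqrt{1655 + A{\left(27,Y{\left(-7 \right)} \right)}} = \sqrt{1655 - \left(-2 + 3 \left(-5 - 7\right)\right)} = \sqrt{1655 + \left(2 - -36\right)} = \sqrt{1655 + \left(2 + 36\right)} = \sqrt{1655 + 38} = \sqrt{1693}$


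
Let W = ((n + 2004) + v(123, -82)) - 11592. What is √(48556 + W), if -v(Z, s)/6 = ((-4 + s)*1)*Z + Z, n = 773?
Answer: √102471 ≈ 320.11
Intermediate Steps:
v(Z, s) = -6*Z - 6*Z*(-4 + s) (v(Z, s) = -6*(((-4 + s)*1)*Z + Z) = -6*((-4 + s)*Z + Z) = -6*(Z*(-4 + s) + Z) = -6*(Z + Z*(-4 + s)) = -6*Z - 6*Z*(-4 + s))
W = 53915 (W = ((773 + 2004) + 6*123*(3 - 1*(-82))) - 11592 = (2777 + 6*123*(3 + 82)) - 11592 = (2777 + 6*123*85) - 11592 = (2777 + 62730) - 11592 = 65507 - 11592 = 53915)
√(48556 + W) = √(48556 + 53915) = √102471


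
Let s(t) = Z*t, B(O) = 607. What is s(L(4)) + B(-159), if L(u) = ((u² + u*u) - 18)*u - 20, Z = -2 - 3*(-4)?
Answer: 967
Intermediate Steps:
Z = 10 (Z = -2 + 12 = 10)
L(u) = -20 + u*(-18 + 2*u²) (L(u) = ((u² + u²) - 18)*u - 20 = (2*u² - 18)*u - 20 = (-18 + 2*u²)*u - 20 = u*(-18 + 2*u²) - 20 = -20 + u*(-18 + 2*u²))
s(t) = 10*t
s(L(4)) + B(-159) = 10*(-20 - 18*4 + 2*4³) + 607 = 10*(-20 - 72 + 2*64) + 607 = 10*(-20 - 72 + 128) + 607 = 10*36 + 607 = 360 + 607 = 967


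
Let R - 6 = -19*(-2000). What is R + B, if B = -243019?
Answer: -205013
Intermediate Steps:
R = 38006 (R = 6 - 19*(-2000) = 6 + 38000 = 38006)
R + B = 38006 - 243019 = -205013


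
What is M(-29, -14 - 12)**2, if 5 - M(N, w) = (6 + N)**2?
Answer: 274576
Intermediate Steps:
M(N, w) = 5 - (6 + N)**2
M(-29, -14 - 12)**2 = (5 - (6 - 29)**2)**2 = (5 - 1*(-23)**2)**2 = (5 - 1*529)**2 = (5 - 529)**2 = (-524)**2 = 274576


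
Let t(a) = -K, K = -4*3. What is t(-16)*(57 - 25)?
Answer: 384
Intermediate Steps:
K = -12
t(a) = 12 (t(a) = -1*(-12) = 12)
t(-16)*(57 - 25) = 12*(57 - 25) = 12*32 = 384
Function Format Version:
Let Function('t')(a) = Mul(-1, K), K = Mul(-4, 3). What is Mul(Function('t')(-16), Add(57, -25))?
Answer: 384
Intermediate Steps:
K = -12
Function('t')(a) = 12 (Function('t')(a) = Mul(-1, -12) = 12)
Mul(Function('t')(-16), Add(57, -25)) = Mul(12, Add(57, -25)) = Mul(12, 32) = 384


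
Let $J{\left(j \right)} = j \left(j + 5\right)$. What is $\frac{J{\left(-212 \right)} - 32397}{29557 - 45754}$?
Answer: $- \frac{3829}{5399} \approx -0.70921$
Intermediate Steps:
$J{\left(j \right)} = j \left(5 + j\right)$
$\frac{J{\left(-212 \right)} - 32397}{29557 - 45754} = \frac{- 212 \left(5 - 212\right) - 32397}{29557 - 45754} = \frac{\left(-212\right) \left(-207\right) - 32397}{-16197} = \left(43884 - 32397\right) \left(- \frac{1}{16197}\right) = 11487 \left(- \frac{1}{16197}\right) = - \frac{3829}{5399}$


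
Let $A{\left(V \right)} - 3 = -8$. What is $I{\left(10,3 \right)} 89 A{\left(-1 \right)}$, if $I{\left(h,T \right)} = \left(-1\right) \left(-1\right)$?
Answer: $-445$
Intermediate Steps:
$A{\left(V \right)} = -5$ ($A{\left(V \right)} = 3 - 8 = -5$)
$I{\left(h,T \right)} = 1$
$I{\left(10,3 \right)} 89 A{\left(-1 \right)} = 1 \cdot 89 \left(-5\right) = 89 \left(-5\right) = -445$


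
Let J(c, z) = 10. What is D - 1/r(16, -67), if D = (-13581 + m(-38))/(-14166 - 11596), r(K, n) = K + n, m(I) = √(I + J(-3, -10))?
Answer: 718393/1313862 - I*√7/12881 ≈ 0.54678 - 0.0002054*I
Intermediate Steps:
m(I) = √(10 + I) (m(I) = √(I + 10) = √(10 + I))
D = 13581/25762 - I*√7/12881 (D = (-13581 + √(10 - 38))/(-14166 - 11596) = (-13581 + √(-28))/(-25762) = (-13581 + 2*I*√7)*(-1/25762) = 13581/25762 - I*√7/12881 ≈ 0.52717 - 0.0002054*I)
D - 1/r(16, -67) = (13581/25762 - I*√7/12881) - 1/(16 - 67) = (13581/25762 - I*√7/12881) - 1/(-51) = (13581/25762 - I*√7/12881) - 1*(-1/51) = (13581/25762 - I*√7/12881) + 1/51 = 718393/1313862 - I*√7/12881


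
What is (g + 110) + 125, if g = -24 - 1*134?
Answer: 77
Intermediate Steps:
g = -158 (g = -24 - 134 = -158)
(g + 110) + 125 = (-158 + 110) + 125 = -48 + 125 = 77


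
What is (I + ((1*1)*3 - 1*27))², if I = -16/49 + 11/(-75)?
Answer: 8089023721/13505625 ≈ 598.94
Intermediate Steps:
I = -1739/3675 (I = -16*1/49 + 11*(-1/75) = -16/49 - 11/75 = -1739/3675 ≈ -0.47320)
(I + ((1*1)*3 - 1*27))² = (-1739/3675 + ((1*1)*3 - 1*27))² = (-1739/3675 + (1*3 - 27))² = (-1739/3675 + (3 - 27))² = (-1739/3675 - 24)² = (-89939/3675)² = 8089023721/13505625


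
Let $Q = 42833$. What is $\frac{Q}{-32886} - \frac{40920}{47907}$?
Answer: $- \frac{1859713}{862326} \approx -2.1566$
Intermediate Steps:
$\frac{Q}{-32886} - \frac{40920}{47907} = \frac{42833}{-32886} - \frac{40920}{47907} = 42833 \left(- \frac{1}{32886}\right) - \frac{13640}{15969} = - \frac{211}{162} - \frac{13640}{15969} = - \frac{1859713}{862326}$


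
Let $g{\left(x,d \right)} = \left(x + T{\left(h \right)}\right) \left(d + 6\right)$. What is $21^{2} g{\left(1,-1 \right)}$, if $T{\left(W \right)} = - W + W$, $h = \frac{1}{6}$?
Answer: $2205$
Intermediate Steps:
$h = \frac{1}{6} \approx 0.16667$
$T{\left(W \right)} = 0$
$g{\left(x,d \right)} = x \left(6 + d\right)$ ($g{\left(x,d \right)} = \left(x + 0\right) \left(d + 6\right) = x \left(6 + d\right)$)
$21^{2} g{\left(1,-1 \right)} = 21^{2} \cdot 1 \left(6 - 1\right) = 441 \cdot 1 \cdot 5 = 441 \cdot 5 = 2205$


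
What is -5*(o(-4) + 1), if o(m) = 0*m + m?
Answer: 15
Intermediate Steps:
o(m) = m (o(m) = 0 + m = m)
-5*(o(-4) + 1) = -5*(-4 + 1) = -5*(-3) = 15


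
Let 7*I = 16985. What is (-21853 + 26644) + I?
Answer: 50522/7 ≈ 7217.4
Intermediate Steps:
I = 16985/7 (I = (⅐)*16985 = 16985/7 ≈ 2426.4)
(-21853 + 26644) + I = (-21853 + 26644) + 16985/7 = 4791 + 16985/7 = 50522/7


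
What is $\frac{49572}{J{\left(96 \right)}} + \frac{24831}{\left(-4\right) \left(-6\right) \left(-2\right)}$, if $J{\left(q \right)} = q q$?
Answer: $- \frac{131055}{256} \approx -511.93$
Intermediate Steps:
$J{\left(q \right)} = q^{2}$
$\frac{49572}{J{\left(96 \right)}} + \frac{24831}{\left(-4\right) \left(-6\right) \left(-2\right)} = \frac{49572}{96^{2}} + \frac{24831}{\left(-4\right) \left(-6\right) \left(-2\right)} = \frac{49572}{9216} + \frac{24831}{24 \left(-2\right)} = 49572 \cdot \frac{1}{9216} + \frac{24831}{-48} = \frac{1377}{256} + 24831 \left(- \frac{1}{48}\right) = \frac{1377}{256} - \frac{8277}{16} = - \frac{131055}{256}$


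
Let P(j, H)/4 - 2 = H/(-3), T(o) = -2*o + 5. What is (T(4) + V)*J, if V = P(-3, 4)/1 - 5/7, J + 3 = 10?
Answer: -22/3 ≈ -7.3333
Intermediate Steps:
T(o) = 5 - 2*o
J = 7 (J = -3 + 10 = 7)
P(j, H) = 8 - 4*H/3 (P(j, H) = 8 + 4*(H/(-3)) = 8 + 4*(H*(-⅓)) = 8 + 4*(-H/3) = 8 - 4*H/3)
V = 41/21 (V = (8 - 4/3*4)/1 - 5/7 = (8 - 16/3)*1 - 5*⅐ = (8/3)*1 - 5/7 = 8/3 - 5/7 = 41/21 ≈ 1.9524)
(T(4) + V)*J = ((5 - 2*4) + 41/21)*7 = ((5 - 8) + 41/21)*7 = (-3 + 41/21)*7 = -22/21*7 = -22/3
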